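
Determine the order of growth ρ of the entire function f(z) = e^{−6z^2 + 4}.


|e^{−6z^2 + 4}| = e^{Re(-6·z^2) + 4} ≤ e^{6|z|^2 + 4} = e^{6r^2 + 4} on |z| = r, so ρ ≤ 2. Choosing z on |z|=r so that -6·z^2 is real positive (always possible by picking arg z appropriately) gives |f(z)| = e^{6r^2 + 4}, matching the bound. The additive constant 4 does not affect log log M(r) ~ 2·log r. Hence ρ = 2.
Therefore ρ = 2.

Order ρ = 2.


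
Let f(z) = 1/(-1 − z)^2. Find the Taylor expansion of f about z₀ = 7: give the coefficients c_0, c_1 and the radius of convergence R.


Let w = z − z₀, so z = z₀ + w.
Then -1 − z = -1 − (z₀ + w) = (-1 − z₀) − w = -8 − w.
f(z) = 1/(-8 − w)^2 = (1/(-8)^2) · (1 − w/(-8))^{−2}.
By the binomial series (1−u)^{−2} = Σ_{n≥0} C(n+1, 1) u^n for |u|<1, with u = w/(-8):
  c_n = C(n+1, 1) / (-8)^(n+2).
  c_0 = 1/(-8)^2 = 1/64.
  c_1 = 2/(-8)^3 = -1/256.
The series is valid for |w/d| < 1, i.e. |z − z₀| < |d|.
Radius of convergence: R = |-1 − z₀| = |-8| = 8 (distance from z₀ to the singularity z = -1).

c_0 = 1/64, c_1 = -1/256; R = 8.


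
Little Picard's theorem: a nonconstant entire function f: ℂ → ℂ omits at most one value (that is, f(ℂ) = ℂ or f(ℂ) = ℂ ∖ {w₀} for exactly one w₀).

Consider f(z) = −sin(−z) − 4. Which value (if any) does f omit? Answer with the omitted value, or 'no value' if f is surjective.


Little Picard bounds the complement of f(ℂ) to at most one point.
sin is entire and surjective onto ℂ: for every w ∈ ℂ, sin(ζ) = w has a solution ζ ∈ ℂ (e.g., via the complex inverse arcsin). With ζ = −z this gives z = ζ/(-1). Then -1·sin(−z) takes every value in -1·ℂ = ℂ, and adding -4 is a bijection of ℂ. So f is surjective and omits no value. (Note: only on the real line is sin bounded by [−1, 1].)

Omitted value: no value.


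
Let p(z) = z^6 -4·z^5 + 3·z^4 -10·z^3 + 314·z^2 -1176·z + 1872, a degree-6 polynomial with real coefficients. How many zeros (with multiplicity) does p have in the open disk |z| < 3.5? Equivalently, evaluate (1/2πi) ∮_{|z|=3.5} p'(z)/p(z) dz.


The zeros of p are: (-3 + 3i), (-3 - 3i), (2 + 2i), (2 - 2i), (3 + 2i), (3 - 2i).
Their magnitudes are: 4.243, 4.243, 2.828, 2.828, 3.606, 3.606.
Zeros with |z| < R = 3.5: (2 + 2i), (2 - 2i).
Count = 2.
By the argument principle, (1/2πi) ∮_{|z|=R} p'(z)/p(z) dz equals exactly this count.

Number of zeros inside |z| < 3.5: 2.


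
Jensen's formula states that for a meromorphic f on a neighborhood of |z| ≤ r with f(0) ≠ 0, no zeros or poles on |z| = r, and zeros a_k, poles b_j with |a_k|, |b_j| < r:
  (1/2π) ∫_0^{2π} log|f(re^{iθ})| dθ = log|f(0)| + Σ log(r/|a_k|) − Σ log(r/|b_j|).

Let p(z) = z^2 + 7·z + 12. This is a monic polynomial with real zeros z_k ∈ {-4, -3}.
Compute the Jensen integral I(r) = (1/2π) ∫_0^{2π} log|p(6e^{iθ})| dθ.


Zeros: -4, -3; r = 6.
Inside |z| < r: -4, -3. Outside (|z| ≥ r): ∅.
p(0) = 12, so log|p(0)| = log(12) = 2.4849.
Apply Jensen: I(r) = log|p(0)| + Σ_k log(r/|z_k|), summed over zeros inside |z| < r.
  log(r/|z_k|) for z_k = -4: log(6/4) = 0.4055
  log(r/|z_k|) for z_k = -3: log(6/3) = 0.6931
Sum over inside zeros: 1.0986.
I(r) = log|p(0)| + (inside sum) = 2.4849 + 1.0986 = 3.5835.
Closed form (all zeros inside, monic): I(r) = n·log(r) = 2·log(6) = 3.5835. ✓

I(r) ≈ 3.5835.


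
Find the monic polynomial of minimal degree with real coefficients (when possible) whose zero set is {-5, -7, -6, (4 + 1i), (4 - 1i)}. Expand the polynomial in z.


The polynomial is p(z) = ∏_{α ∈ S} (z − α), where S = {-5, -7, -6, (4 + 1i), (4 - 1i)}.
Expanding the product yields: p(z) = z^5 + 10·z^4 -20·z^3 -340·z^2 + 139·z + 3570.
Note conjugate pairs combine to real quadratics: (z − (4+1i))(z − (4−1i)) = z² − 8z + 17.
The resulting polynomial has degree 5 and real coefficients as required.

p(z) = z^5 + 10·z^4 -20·z^3 -340·z^2 + 139·z + 3570.


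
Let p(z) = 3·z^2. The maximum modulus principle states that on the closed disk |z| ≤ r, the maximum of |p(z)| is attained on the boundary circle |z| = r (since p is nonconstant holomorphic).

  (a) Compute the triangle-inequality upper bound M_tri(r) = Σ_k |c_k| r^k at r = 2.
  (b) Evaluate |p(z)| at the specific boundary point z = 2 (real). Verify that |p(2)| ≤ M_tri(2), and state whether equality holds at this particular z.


Coefficients: c_0 = 0, c_1 = 0, c_2 = 3. Radius r = 2.
Part (a). Triangle bound: M_tri(r) = Σ_k |c_k| r^k
  = |0|·2^0 + |0|·2^1 + |3|·2^2
  = 0 + 0 + 12 = 12.
This bounds M(r) := max_{|z|=r} |p(z)| from above; equality holds iff all terms c_k z^k can be made to align in phase at a single z on |z|=r.
Part (b). At z = 2 (real, on the circle |z| = r):
  p(2) = (0)·2^0 + (0)·2^1 + (3)·2^2 = 12.
  |p(2)| = 12.
Since all nonzero coefficients share the same sign, |p(2)| = 12 = M_tri(2); the triangle bound is attained at z = 2, so in fact M(r) = 12.

M_tri(2) = 12; |p(2)| = 12; equality at z=2: yes.


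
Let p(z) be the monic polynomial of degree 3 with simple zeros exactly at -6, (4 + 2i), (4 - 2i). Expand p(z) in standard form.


The polynomial is p(z) = ∏_{α ∈ S} (z − α), where S = {-6, (4 + 2i), (4 - 2i)}.
Expanding the product yields: p(z) = z^3 -2·z^2 -28·z + 120.
Note conjugate pairs combine to real quadratics: (z − (4+2i))(z − (4−2i)) = z² − 8z + 20.
The resulting polynomial has degree 3 and real coefficients as required.

p(z) = z^3 -2·z^2 -28·z + 120.


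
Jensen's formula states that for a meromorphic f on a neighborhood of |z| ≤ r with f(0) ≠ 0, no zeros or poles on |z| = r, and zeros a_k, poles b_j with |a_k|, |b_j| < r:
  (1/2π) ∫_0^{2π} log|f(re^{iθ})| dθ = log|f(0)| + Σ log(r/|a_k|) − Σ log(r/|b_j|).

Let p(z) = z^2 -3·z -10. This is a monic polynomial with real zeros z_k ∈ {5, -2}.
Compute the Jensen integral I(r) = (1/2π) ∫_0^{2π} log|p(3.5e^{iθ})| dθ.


Zeros: -2, 5; r = 3.5.
Inside |z| < r: -2. Outside (|z| ≥ r): 5.
p(0) = -10, so log|p(0)| = log(10) = 2.3026.
Apply Jensen: I(r) = log|p(0)| + Σ_k log(r/|z_k|), summed over zeros inside |z| < r.
  log(r/|z_k|) for z_k = -2: log(3.5/2) = 0.5596
  Outside zeros (5) contribute nothing to the Jensen sum.
Sum over inside zeros: 0.5596.
I(r) = log|p(0)| + (inside sum) = 2.3026 + 0.5596 = 2.8622.
Note: since some zeros are outside |z| ≤ r, the simplified n·log(r) form does NOT apply — only the inside zeros contribute.

I(r) ≈ 2.8622.


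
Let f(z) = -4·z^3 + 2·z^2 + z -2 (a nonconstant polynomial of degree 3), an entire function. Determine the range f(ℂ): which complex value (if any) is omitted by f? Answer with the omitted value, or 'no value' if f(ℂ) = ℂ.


Little Picard bounds the complement of f(ℂ) to at most one point.
For every w ∈ ℂ, the equation p(z) − w = 0 is a nonconstant polynomial in z and hence has at least one root by the fundamental theorem of algebra. So p is surjective onto ℂ, omitting no value.

Omitted value: no value.


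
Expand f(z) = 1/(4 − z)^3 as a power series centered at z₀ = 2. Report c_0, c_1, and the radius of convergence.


Let w = z − z₀, so z = z₀ + w.
Then 4 − z = 4 − (z₀ + w) = (4 − z₀) − w = 2 − w.
f(z) = 1/(2 − w)^3 = (1/(2)^3) · (1 − w/(2))^{−3}.
By the binomial series (1−u)^{−3} = Σ_{n≥0} C(n+2, 2) u^n for |u|<1, with u = w/(2):
  c_n = C(n+2, 2) / (2)^(n+3).
  c_0 = 1/(2)^3 = 1/8.
  c_1 = 3/(2)^4 = 3/16.
The series is valid for |w/d| < 1, i.e. |z − z₀| < |d|.
Radius of convergence: R = |4 − z₀| = |2| = 2 (distance from z₀ to the singularity z = 4).

c_0 = 1/8, c_1 = 3/16; R = 2.


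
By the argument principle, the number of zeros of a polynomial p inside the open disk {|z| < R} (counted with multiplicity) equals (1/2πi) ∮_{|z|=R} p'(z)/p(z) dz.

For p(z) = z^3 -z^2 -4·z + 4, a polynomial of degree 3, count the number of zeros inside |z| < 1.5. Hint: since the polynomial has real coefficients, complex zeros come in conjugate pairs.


The zeros of p are: 2, -2, 1.
Their magnitudes are: 2, 2, 1.
Zeros with |z| < R = 1.5: 1.
Count = 1.
By the argument principle, (1/2πi) ∮_{|z|=R} p'(z)/p(z) dz equals exactly this count.

Number of zeros inside |z| < 1.5: 1.


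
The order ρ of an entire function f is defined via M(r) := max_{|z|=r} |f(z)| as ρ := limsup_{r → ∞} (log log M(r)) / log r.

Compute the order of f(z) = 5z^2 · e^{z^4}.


M(r) = max_{|z|=r} |5|·|z|^2·|e^{z^4}| = 5·r^2 · e^{1r^4} (the factors attain their maxima compatibly on |z|=r). Then log M(r) = log 5 + 2·log r + 1r^4, dominated by the last term, so log log M(r) ~ 4·log r. The polynomial factor 5z^2 contributes only a log r term and does not affect the order. ρ = 4.
Therefore ρ = 4.

Order ρ = 4.


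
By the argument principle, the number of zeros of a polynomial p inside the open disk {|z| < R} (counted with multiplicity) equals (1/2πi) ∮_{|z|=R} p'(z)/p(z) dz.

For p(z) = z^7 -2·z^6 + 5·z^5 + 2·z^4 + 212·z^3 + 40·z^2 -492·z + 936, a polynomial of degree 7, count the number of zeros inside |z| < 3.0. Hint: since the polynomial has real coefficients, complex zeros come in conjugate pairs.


The zeros of p are: (-2 + 3i), (-2 - 3i), -2, (3 + 3i), (3 - 3i), (1 + 1i), (1 - 1i).
Their magnitudes are: 3.606, 3.606, 2, 4.243, 4.243, 1.414, 1.414.
Zeros with |z| < R = 3.0: -2, (1 + 1i), (1 - 1i).
Count = 3.
By the argument principle, (1/2πi) ∮_{|z|=R} p'(z)/p(z) dz equals exactly this count.

Number of zeros inside |z| < 3.0: 3.


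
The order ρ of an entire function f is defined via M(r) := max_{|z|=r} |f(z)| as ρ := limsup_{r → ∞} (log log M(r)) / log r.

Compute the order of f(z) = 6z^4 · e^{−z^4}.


M(r) = max_{|z|=r} |6|·|z|^4·|e^{−z^4}| = 6·r^4 · e^{1r^4} (the factors attain their maxima compatibly on |z|=r). Then log M(r) = log 6 + 4·log r + 1r^4, dominated by the last term, so log log M(r) ~ 4·log r. The polynomial factor 6z^4 contributes only a log r term and does not affect the order. ρ = 4.
Therefore ρ = 4.

Order ρ = 4.


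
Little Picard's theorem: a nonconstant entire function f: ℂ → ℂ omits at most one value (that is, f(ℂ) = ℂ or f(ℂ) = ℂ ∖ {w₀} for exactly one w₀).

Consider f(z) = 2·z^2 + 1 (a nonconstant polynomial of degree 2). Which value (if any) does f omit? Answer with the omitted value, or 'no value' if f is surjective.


Little Picard bounds the complement of f(ℂ) to at most one point.
For every w ∈ ℂ, the equation p(z) − w = 0 is a nonconstant polynomial in z and hence has at least one root by the fundamental theorem of algebra. So p is surjective onto ℂ, omitting no value.

Omitted value: no value.


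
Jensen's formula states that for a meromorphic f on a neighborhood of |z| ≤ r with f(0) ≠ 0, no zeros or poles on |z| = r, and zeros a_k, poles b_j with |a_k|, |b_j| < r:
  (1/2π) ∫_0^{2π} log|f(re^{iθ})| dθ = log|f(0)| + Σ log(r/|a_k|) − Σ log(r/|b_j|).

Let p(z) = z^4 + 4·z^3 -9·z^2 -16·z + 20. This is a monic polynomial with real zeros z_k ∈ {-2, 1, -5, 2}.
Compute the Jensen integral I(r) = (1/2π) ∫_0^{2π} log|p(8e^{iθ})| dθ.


Zeros: -5, -2, 1, 2; r = 8.
Inside |z| < r: -5, -2, 1, 2. Outside (|z| ≥ r): ∅.
p(0) = 20, so log|p(0)| = log(20) = 2.9957.
Apply Jensen: I(r) = log|p(0)| + Σ_k log(r/|z_k|), summed over zeros inside |z| < r.
  log(r/|z_k|) for z_k = -2: log(8/2) = 1.3863
  log(r/|z_k|) for z_k = 1: log(8/1) = 2.0794
  log(r/|z_k|) for z_k = -5: log(8/5) = 0.4700
  log(r/|z_k|) for z_k = 2: log(8/2) = 1.3863
Sum over inside zeros: 5.3220.
I(r) = log|p(0)| + (inside sum) = 2.9957 + 5.3220 = 8.3178.
Closed form (all zeros inside, monic): I(r) = n·log(r) = 4·log(8) = 8.3178. ✓

I(r) ≈ 8.3178.


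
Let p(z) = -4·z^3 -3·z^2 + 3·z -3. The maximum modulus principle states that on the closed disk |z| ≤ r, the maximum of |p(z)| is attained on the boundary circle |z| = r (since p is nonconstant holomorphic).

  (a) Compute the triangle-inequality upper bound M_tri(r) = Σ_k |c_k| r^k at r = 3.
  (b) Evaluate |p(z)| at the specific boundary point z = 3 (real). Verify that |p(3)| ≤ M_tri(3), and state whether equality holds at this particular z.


Coefficients: c_0 = -3, c_1 = 3, c_2 = -3, c_3 = -4. Radius r = 3.
Part (a). Triangle bound: M_tri(r) = Σ_k |c_k| r^k
  = |-3|·3^0 + |3|·3^1 + |-3|·3^2 + |-4|·3^3
  = 3 + 9 + 27 + 108 = 147.
This bounds M(r) := max_{|z|=r} |p(z)| from above; equality holds iff all terms c_k z^k can be made to align in phase at a single z on |z|=r.
Part (b). At z = 3 (real, on the circle |z| = r):
  p(3) = (-3)·3^0 + (3)·3^1 + (-3)·3^2 + (-4)·3^3 = -129.
  |p(3)| = 129.
Check: |p(3)| = 129 ≤ 147 = M_tri(3). ✓ Equality does not hold at z = 3 (the coefficients have mixed signs, so the terms do not all align in phase there).

M_tri(3) = 147; |p(3)| = 129; equality at z=3: no.


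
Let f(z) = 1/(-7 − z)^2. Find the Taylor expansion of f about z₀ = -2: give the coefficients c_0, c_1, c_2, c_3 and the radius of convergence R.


Let w = z − z₀, so z = z₀ + w.
Then -7 − z = -7 − (z₀ + w) = (-7 − z₀) − w = -5 − w.
f(z) = 1/(-5 − w)^2 = (1/(-5)^2) · (1 − w/(-5))^{−2}.
By the binomial series (1−u)^{−2} = Σ_{n≥0} C(n+1, 1) u^n for |u|<1, with u = w/(-5):
  c_n = C(n+1, 1) / (-5)^(n+2).
  c_0 = 1/(-5)^2 = 1/25.
  c_1 = 2/(-5)^3 = -2/125.
  c_2 = 3/(-5)^4 = 3/625.
  c_3 = 4/(-5)^5 = -4/3125.
The series is valid for |w/d| < 1, i.e. |z − z₀| < |d|.
Radius of convergence: R = |-7 − z₀| = |-5| = 5 (distance from z₀ to the singularity z = -7).

c_0 = 1/25, c_1 = -2/125, c_2 = 3/625, c_3 = -4/3125; R = 5.


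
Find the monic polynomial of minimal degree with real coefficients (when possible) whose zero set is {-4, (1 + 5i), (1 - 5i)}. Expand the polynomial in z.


The polynomial is p(z) = ∏_{α ∈ S} (z − α), where S = {-4, (1 + 5i), (1 - 5i)}.
Expanding the product yields: p(z) = z^3 + 2·z^2 + 18·z + 104.
Note conjugate pairs combine to real quadratics: (z − (1+5i))(z − (1−5i)) = z² − 2z + 26.
The resulting polynomial has degree 3 and real coefficients as required.

p(z) = z^3 + 2·z^2 + 18·z + 104.


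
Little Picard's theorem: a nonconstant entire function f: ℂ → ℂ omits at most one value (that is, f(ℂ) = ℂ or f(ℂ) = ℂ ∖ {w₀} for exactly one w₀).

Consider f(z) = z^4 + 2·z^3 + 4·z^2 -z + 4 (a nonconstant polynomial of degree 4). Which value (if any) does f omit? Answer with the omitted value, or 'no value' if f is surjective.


Little Picard bounds the complement of f(ℂ) to at most one point.
For every w ∈ ℂ, the equation p(z) − w = 0 is a nonconstant polynomial in z and hence has at least one root by the fundamental theorem of algebra. So p is surjective onto ℂ, omitting no value.

Omitted value: no value.


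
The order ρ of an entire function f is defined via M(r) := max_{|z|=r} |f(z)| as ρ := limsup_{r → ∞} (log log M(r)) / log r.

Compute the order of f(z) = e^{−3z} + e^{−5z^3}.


Each summand is entire of order 1 and 3 respectively (as in the single-exponential case). The order of a sum is at most the max of the orders, so ρ ≤ 3. For the lower bound: on |z|=r choose arg z so that -5z^3 is real positive; then |e^{-5z^3}| = e^{5r^3} while |e^{-3z}| ≤ e^{3r^1} = o(e^{5r^3}). So |f| ≥ e^{5r^3}(1 − o(1)) and ρ ≥ 3. Hence ρ = max(1, 3) = 3.
Therefore ρ = 3.

Order ρ = 3.


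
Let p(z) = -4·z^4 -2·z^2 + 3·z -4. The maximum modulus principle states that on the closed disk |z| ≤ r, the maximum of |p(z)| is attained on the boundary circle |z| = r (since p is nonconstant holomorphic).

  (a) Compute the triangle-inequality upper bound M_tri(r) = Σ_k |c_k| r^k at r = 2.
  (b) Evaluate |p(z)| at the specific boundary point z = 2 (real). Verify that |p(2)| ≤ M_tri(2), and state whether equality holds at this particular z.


Coefficients: c_0 = -4, c_1 = 3, c_2 = -2, c_3 = 0, c_4 = -4. Radius r = 2.
Part (a). Triangle bound: M_tri(r) = Σ_k |c_k| r^k
  = |-4|·2^0 + |3|·2^1 + |-2|·2^2 + |0|·2^3 + |-4|·2^4
  = 4 + 6 + 8 + 0 + 64 = 82.
This bounds M(r) := max_{|z|=r} |p(z)| from above; equality holds iff all terms c_k z^k can be made to align in phase at a single z on |z|=r.
Part (b). At z = 2 (real, on the circle |z| = r):
  p(2) = (-4)·2^0 + (3)·2^1 + (-2)·2^2 + (0)·2^3 + (-4)·2^4 = -70.
  |p(2)| = 70.
Check: |p(2)| = 70 ≤ 82 = M_tri(2). ✓ Equality does not hold at z = 2 (the coefficients have mixed signs, so the terms do not all align in phase there).

M_tri(2) = 82; |p(2)| = 70; equality at z=2: no.


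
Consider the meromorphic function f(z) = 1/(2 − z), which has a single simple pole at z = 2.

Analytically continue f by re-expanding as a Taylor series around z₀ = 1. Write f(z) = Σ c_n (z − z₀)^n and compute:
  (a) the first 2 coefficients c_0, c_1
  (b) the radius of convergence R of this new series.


Let w = z − z₀, so z = z₀ + w.
Then 2 − z = 2 − (z₀ + w) = (2 − z₀) − w = 1 − w.
f(z) = 1/(1 − w) = (1/(1)) · 1/(1 − w/(1)) = Σ_{n≥0} w^n / (1)^(n+1).
So c_n = 1/(1)^(n+1):
  c_0 = 1/(1)^1 = 1.
  c_1 = 1/(1)^2 = 1.
The series is valid for |w/d| < 1, i.e. |z − z₀| < |d|.
Radius of convergence: R = |2 − z₀| = |1| = 1 (distance from z₀ to the singularity z = 2).

c_0 = 1, c_1 = 1; R = 1.


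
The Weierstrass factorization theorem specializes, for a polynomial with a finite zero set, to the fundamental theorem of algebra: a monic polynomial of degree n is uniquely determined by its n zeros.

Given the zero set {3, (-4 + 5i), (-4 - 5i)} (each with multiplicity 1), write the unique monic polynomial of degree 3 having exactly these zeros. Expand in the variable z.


The polynomial is p(z) = ∏_{α ∈ S} (z − α), where S = {3, (-4 + 5i), (-4 - 5i)}.
Expanding the product yields: p(z) = z^3 + 5·z^2 + 17·z -123.
Note conjugate pairs combine to real quadratics: (z − (-4+5i))(z − (-4−5i)) = z² + 8z + 41.
The resulting polynomial has degree 3 and real coefficients as required.

p(z) = z^3 + 5·z^2 + 17·z -123.


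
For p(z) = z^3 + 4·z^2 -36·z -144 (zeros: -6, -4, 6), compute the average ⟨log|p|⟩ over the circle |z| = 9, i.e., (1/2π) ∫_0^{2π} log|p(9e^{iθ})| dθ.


Zeros: -6, -4, 6; r = 9.
Inside |z| < r: -6, -4, 6. Outside (|z| ≥ r): ∅.
p(0) = -144, so log|p(0)| = log(144) = 4.9698.
Apply Jensen: I(r) = log|p(0)| + Σ_k log(r/|z_k|), summed over zeros inside |z| < r.
  log(r/|z_k|) for z_k = -6: log(9/6) = 0.4055
  log(r/|z_k|) for z_k = -4: log(9/4) = 0.8109
  log(r/|z_k|) for z_k = 6: log(9/6) = 0.4055
Sum over inside zeros: 1.6219.
I(r) = log|p(0)| + (inside sum) = 4.9698 + 1.6219 = 6.5917.
Closed form (all zeros inside, monic): I(r) = n·log(r) = 3·log(9) = 6.5917. ✓

I(r) ≈ 6.5917.


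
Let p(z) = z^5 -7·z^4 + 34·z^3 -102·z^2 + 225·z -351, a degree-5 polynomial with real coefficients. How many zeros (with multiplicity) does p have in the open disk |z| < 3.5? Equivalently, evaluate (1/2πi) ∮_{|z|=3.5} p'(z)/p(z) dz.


The zeros of p are: 3, (2 + 3i), (2 - 3i), (0 + 3i), (0 - 3i).
Their magnitudes are: 3, 3.606, 3.606, 3, 3.
Zeros with |z| < R = 3.5: 3, (0 + 3i), (0 - 3i).
Count = 3.
By the argument principle, (1/2πi) ∮_{|z|=R} p'(z)/p(z) dz equals exactly this count.

Number of zeros inside |z| < 3.5: 3.


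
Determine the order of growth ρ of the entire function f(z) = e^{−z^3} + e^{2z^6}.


Each summand is entire of order 3 and 6 respectively (as in the single-exponential case). The order of a sum is at most the max of the orders, so ρ ≤ 6. For the lower bound: on |z|=r choose arg z so that 2z^6 is real positive; then |e^{2z^6}| = e^{2r^6} while |e^{-1z^3}| ≤ e^{1r^3} = o(e^{2r^6}). So |f| ≥ e^{2r^6}(1 − o(1)) and ρ ≥ 6. Hence ρ = max(3, 6) = 6.
Therefore ρ = 6.

Order ρ = 6.


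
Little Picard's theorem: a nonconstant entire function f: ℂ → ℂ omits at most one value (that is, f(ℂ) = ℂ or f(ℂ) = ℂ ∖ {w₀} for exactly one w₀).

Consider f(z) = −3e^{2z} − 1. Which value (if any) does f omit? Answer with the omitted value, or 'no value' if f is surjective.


Little Picard bounds the complement of f(ℂ) to at most one point.
e^{2z} is never zero on ℂ, so -3·e^{2z} takes every value in ℂ ∖ {0}. Adding -1 shifts the range to ℂ ∖ {-1}. Thus f omits exactly the value -1.

Omitted value: -1.


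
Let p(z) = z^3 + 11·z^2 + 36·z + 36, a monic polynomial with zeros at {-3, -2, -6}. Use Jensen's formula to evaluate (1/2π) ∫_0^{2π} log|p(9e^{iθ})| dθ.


Zeros: -6, -3, -2; r = 9.
Inside |z| < r: -6, -3, -2. Outside (|z| ≥ r): ∅.
p(0) = 36, so log|p(0)| = log(36) = 3.5835.
Apply Jensen: I(r) = log|p(0)| + Σ_k log(r/|z_k|), summed over zeros inside |z| < r.
  log(r/|z_k|) for z_k = -3: log(9/3) = 1.0986
  log(r/|z_k|) for z_k = -2: log(9/2) = 1.5041
  log(r/|z_k|) for z_k = -6: log(9/6) = 0.4055
Sum over inside zeros: 3.0082.
I(r) = log|p(0)| + (inside sum) = 3.5835 + 3.0082 = 6.5917.
Closed form (all zeros inside, monic): I(r) = n·log(r) = 3·log(9) = 6.5917. ✓

I(r) ≈ 6.5917.


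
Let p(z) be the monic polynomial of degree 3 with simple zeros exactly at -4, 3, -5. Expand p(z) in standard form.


The polynomial is p(z) = ∏_{α ∈ S} (z − α), where S = {-4, 3, -5}.
Expanding the product yields: p(z) = z^3 + 6·z^2 -7·z -60.
The resulting polynomial has degree 3 and real coefficients as required.

p(z) = z^3 + 6·z^2 -7·z -60.


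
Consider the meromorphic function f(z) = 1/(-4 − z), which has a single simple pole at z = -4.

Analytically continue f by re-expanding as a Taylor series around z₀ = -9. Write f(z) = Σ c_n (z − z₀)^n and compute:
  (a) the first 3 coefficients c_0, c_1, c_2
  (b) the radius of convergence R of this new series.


Let w = z − z₀, so z = z₀ + w.
Then -4 − z = -4 − (z₀ + w) = (-4 − z₀) − w = 5 − w.
f(z) = 1/(5 − w) = (1/(5)) · 1/(1 − w/(5)) = Σ_{n≥0} w^n / (5)^(n+1).
So c_n = 1/(5)^(n+1):
  c_0 = 1/(5)^1 = 1/5.
  c_1 = 1/(5)^2 = 1/25.
  c_2 = 1/(5)^3 = 1/125.
The series is valid for |w/d| < 1, i.e. |z − z₀| < |d|.
Radius of convergence: R = |-4 − z₀| = |5| = 5 (distance from z₀ to the singularity z = -4).

c_0 = 1/5, c_1 = 1/25, c_2 = 1/125; R = 5.


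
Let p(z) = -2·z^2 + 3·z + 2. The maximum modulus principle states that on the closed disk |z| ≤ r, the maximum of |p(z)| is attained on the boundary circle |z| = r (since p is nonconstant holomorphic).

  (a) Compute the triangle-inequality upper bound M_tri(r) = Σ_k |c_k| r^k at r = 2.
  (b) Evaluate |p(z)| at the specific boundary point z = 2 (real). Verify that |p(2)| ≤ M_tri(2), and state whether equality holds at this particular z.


Coefficients: c_0 = 2, c_1 = 3, c_2 = -2. Radius r = 2.
Part (a). Triangle bound: M_tri(r) = Σ_k |c_k| r^k
  = |2|·2^0 + |3|·2^1 + |-2|·2^2
  = 2 + 6 + 8 = 16.
This bounds M(r) := max_{|z|=r} |p(z)| from above; equality holds iff all terms c_k z^k can be made to align in phase at a single z on |z|=r.
Part (b). At z = 2 (real, on the circle |z| = r):
  p(2) = (2)·2^0 + (3)·2^1 + (-2)·2^2 = 0.
  |p(2)| = 0.
Check: |p(2)| = 0 ≤ 16 = M_tri(2). ✓ Equality does not hold at z = 2 (the coefficients have mixed signs, so the terms do not all align in phase there).

M_tri(2) = 16; |p(2)| = 0; equality at z=2: no.


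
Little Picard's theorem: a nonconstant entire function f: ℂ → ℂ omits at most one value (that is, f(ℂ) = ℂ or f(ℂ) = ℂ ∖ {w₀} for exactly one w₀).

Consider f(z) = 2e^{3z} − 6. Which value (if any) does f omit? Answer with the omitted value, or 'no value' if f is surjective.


Little Picard bounds the complement of f(ℂ) to at most one point.
e^{3z} is never zero on ℂ, so 2·e^{3z} takes every value in ℂ ∖ {0}. Adding -6 shifts the range to ℂ ∖ {-6}. Thus f omits exactly the value -6.

Omitted value: -6.


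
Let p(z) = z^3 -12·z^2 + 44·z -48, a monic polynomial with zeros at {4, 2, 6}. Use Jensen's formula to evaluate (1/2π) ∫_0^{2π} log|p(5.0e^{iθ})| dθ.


Zeros: 2, 4, 6; r = 5.0.
Inside |z| < r: 2, 4. Outside (|z| ≥ r): 6.
p(0) = -48, so log|p(0)| = log(48) = 3.8712.
Apply Jensen: I(r) = log|p(0)| + Σ_k log(r/|z_k|), summed over zeros inside |z| < r.
  log(r/|z_k|) for z_k = 4: log(5.0/4) = 0.2231
  log(r/|z_k|) for z_k = 2: log(5.0/2) = 0.9163
  Outside zeros (6) contribute nothing to the Jensen sum.
Sum over inside zeros: 1.1394.
I(r) = log|p(0)| + (inside sum) = 3.8712 + 1.1394 = 5.0106.
Note: since some zeros are outside |z| ≤ r, the simplified n·log(r) form does NOT apply — only the inside zeros contribute.

I(r) ≈ 5.0106.


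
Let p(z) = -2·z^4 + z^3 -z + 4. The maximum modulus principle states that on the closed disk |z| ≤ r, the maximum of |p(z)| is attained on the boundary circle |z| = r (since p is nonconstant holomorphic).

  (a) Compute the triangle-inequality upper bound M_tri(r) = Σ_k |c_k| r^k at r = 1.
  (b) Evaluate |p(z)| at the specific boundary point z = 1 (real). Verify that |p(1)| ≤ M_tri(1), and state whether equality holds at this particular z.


Coefficients: c_0 = 4, c_1 = -1, c_2 = 0, c_3 = 1, c_4 = -2. Radius r = 1.
Part (a). Triangle bound: M_tri(r) = Σ_k |c_k| r^k
  = |4|·1^0 + |-1|·1^1 + |0|·1^2 + |1|·1^3 + |-2|·1^4
  = 4 + 1 + 0 + 1 + 2 = 8.
This bounds M(r) := max_{|z|=r} |p(z)| from above; equality holds iff all terms c_k z^k can be made to align in phase at a single z on |z|=r.
Part (b). At z = 1 (real, on the circle |z| = r):
  p(1) = (4)·1^0 + (-1)·1^1 + (0)·1^2 + (1)·1^3 + (-2)·1^4 = 2.
  |p(1)| = 2.
Check: |p(1)| = 2 ≤ 8 = M_tri(1). ✓ Equality does not hold at z = 1 (the coefficients have mixed signs, so the terms do not all align in phase there).

M_tri(1) = 8; |p(1)| = 2; equality at z=1: no.


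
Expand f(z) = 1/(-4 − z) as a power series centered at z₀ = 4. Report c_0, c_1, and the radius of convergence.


Let w = z − z₀, so z = z₀ + w.
Then -4 − z = -4 − (z₀ + w) = (-4 − z₀) − w = -8 − w.
f(z) = 1/(-8 − w) = (1/(-8)) · 1/(1 − w/(-8)) = Σ_{n≥0} w^n / (-8)^(n+1).
So c_n = 1/(-8)^(n+1):
  c_0 = 1/(-8)^1 = -1/8.
  c_1 = 1/(-8)^2 = 1/64.
The series is valid for |w/d| < 1, i.e. |z − z₀| < |d|.
Radius of convergence: R = |-4 − z₀| = |-8| = 8 (distance from z₀ to the singularity z = -4).

c_0 = -1/8, c_1 = 1/64; R = 8.


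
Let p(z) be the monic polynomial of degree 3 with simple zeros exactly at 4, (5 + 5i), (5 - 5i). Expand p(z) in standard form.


The polynomial is p(z) = ∏_{α ∈ S} (z − α), where S = {4, (5 + 5i), (5 - 5i)}.
Expanding the product yields: p(z) = z^3 -14·z^2 + 90·z -200.
Note conjugate pairs combine to real quadratics: (z − (5+5i))(z − (5−5i)) = z² − 10z + 50.
The resulting polynomial has degree 3 and real coefficients as required.

p(z) = z^3 -14·z^2 + 90·z -200.


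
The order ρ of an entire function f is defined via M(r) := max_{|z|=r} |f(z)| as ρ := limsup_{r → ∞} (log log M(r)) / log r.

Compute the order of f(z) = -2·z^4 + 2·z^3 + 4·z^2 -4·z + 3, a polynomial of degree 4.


|f(z)| ≤ Σ|c_k|·r^k = O(r^4) as r → ∞. Polynomial growth is O(e^{r^ε}) for every ε > 0 (since r^4/e^{r^ε} → 0), so ρ ≤ ε for all ε > 0, i.e. ρ = 0. Every nonconstant polynomial has order 0.
Therefore ρ = 0.

Order ρ = 0.


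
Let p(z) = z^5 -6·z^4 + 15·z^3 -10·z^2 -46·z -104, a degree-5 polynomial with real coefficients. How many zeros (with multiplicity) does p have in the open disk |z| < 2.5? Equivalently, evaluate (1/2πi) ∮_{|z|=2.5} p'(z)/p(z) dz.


The zeros of p are: (2 + 3i), (2 - 3i), (-1 + 1i), (-1 - 1i), 4.
Their magnitudes are: 3.606, 3.606, 1.414, 1.414, 4.
Zeros with |z| < R = 2.5: (-1 + 1i), (-1 - 1i).
Count = 2.
By the argument principle, (1/2πi) ∮_{|z|=R} p'(z)/p(z) dz equals exactly this count.

Number of zeros inside |z| < 2.5: 2.


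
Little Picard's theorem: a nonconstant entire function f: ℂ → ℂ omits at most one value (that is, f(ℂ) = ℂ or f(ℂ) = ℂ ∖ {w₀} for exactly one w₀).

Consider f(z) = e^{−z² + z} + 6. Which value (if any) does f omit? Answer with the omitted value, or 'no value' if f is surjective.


Little Picard bounds the complement of f(ℂ) to at most one point.
The exponent g(z) = −z² + z is a nonconstant polynomial, hence surjective onto ℂ. So e^{g(z)} takes every value in {e^w : w ∈ ℂ} = ℂ ∖ {0}. Adding 6 shifts the range to ℂ ∖ {6}. f omits exactly 6.

Omitted value: 6.


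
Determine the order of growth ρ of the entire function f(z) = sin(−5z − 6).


sin(w) is a linear combination of e^{iw} and e^{−iw} (or e^w, e^{−w} in the hyperbolic case), so |sin(w)| ≤ e^{|w|}. With w = −5z − 6, |w| ≤ 5|z| + 6 = 5r + 6 on |z| = r, giving M(r) ≤ e^{5r + 6}, so ρ ≤ 1. On a suitable ray (z = it for sin/cos; z = t for sinh/cosh, t real → ∞), |sin(−5z − 6)| grows like e^{5|t|}/2, so ρ ≥ 1. Hence ρ = 1.
Therefore ρ = 1.

Order ρ = 1.


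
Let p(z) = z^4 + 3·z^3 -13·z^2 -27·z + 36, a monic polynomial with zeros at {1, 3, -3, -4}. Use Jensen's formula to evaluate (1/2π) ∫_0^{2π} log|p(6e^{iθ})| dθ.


Zeros: -4, -3, 1, 3; r = 6.
Inside |z| < r: -4, -3, 1, 3. Outside (|z| ≥ r): ∅.
p(0) = 36, so log|p(0)| = log(36) = 3.5835.
Apply Jensen: I(r) = log|p(0)| + Σ_k log(r/|z_k|), summed over zeros inside |z| < r.
  log(r/|z_k|) for z_k = 1: log(6/1) = 1.7918
  log(r/|z_k|) for z_k = 3: log(6/3) = 0.6931
  log(r/|z_k|) for z_k = -3: log(6/3) = 0.6931
  log(r/|z_k|) for z_k = -4: log(6/4) = 0.4055
Sum over inside zeros: 3.5835.
I(r) = log|p(0)| + (inside sum) = 3.5835 + 3.5835 = 7.1670.
Closed form (all zeros inside, monic): I(r) = n·log(r) = 4·log(6) = 7.1670. ✓

I(r) ≈ 7.1670.


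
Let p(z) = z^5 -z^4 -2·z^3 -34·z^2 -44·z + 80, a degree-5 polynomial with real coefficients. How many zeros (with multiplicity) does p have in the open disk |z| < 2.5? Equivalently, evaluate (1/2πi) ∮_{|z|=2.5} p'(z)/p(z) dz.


The zeros of p are: -2, 1, (-1 + 3i), (-1 - 3i), 4.
Their magnitudes are: 2, 1, 3.162, 3.162, 4.
Zeros with |z| < R = 2.5: -2, 1.
Count = 2.
By the argument principle, (1/2πi) ∮_{|z|=R} p'(z)/p(z) dz equals exactly this count.

Number of zeros inside |z| < 2.5: 2.


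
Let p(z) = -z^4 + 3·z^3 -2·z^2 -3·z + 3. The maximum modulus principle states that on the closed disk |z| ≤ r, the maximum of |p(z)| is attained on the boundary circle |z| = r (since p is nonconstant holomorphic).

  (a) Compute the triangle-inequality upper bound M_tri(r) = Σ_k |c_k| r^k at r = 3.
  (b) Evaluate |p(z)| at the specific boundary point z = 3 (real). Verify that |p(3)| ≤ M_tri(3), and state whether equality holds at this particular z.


Coefficients: c_0 = 3, c_1 = -3, c_2 = -2, c_3 = 3, c_4 = -1. Radius r = 3.
Part (a). Triangle bound: M_tri(r) = Σ_k |c_k| r^k
  = |3|·3^0 + |-3|·3^1 + |-2|·3^2 + |3|·3^3 + |-1|·3^4
  = 3 + 9 + 18 + 81 + 81 = 192.
This bounds M(r) := max_{|z|=r} |p(z)| from above; equality holds iff all terms c_k z^k can be made to align in phase at a single z on |z|=r.
Part (b). At z = 3 (real, on the circle |z| = r):
  p(3) = (3)·3^0 + (-3)·3^1 + (-2)·3^2 + (3)·3^3 + (-1)·3^4 = -24.
  |p(3)| = 24.
Check: |p(3)| = 24 ≤ 192 = M_tri(3). ✓ Equality does not hold at z = 3 (the coefficients have mixed signs, so the terms do not all align in phase there).

M_tri(3) = 192; |p(3)| = 24; equality at z=3: no.


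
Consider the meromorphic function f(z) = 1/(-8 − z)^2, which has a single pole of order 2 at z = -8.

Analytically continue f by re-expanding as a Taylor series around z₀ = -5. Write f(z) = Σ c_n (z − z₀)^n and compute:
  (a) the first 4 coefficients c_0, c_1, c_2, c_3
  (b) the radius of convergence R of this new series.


Let w = z − z₀, so z = z₀ + w.
Then -8 − z = -8 − (z₀ + w) = (-8 − z₀) − w = -3 − w.
f(z) = 1/(-3 − w)^2 = (1/(-3)^2) · (1 − w/(-3))^{−2}.
By the binomial series (1−u)^{−2} = Σ_{n≥0} C(n+1, 1) u^n for |u|<1, with u = w/(-3):
  c_n = C(n+1, 1) / (-3)^(n+2).
  c_0 = 1/(-3)^2 = 1/9.
  c_1 = 2/(-3)^3 = -2/27.
  c_2 = 3/(-3)^4 = 1/27.
  c_3 = 4/(-3)^5 = -4/243.
The series is valid for |w/d| < 1, i.e. |z − z₀| < |d|.
Radius of convergence: R = |-8 − z₀| = |-3| = 3 (distance from z₀ to the singularity z = -8).

c_0 = 1/9, c_1 = -2/27, c_2 = 1/27, c_3 = -4/243; R = 3.


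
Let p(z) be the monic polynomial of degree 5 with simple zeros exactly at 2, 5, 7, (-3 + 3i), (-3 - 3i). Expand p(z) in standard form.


The polynomial is p(z) = ∏_{α ∈ S} (z − α), where S = {2, 5, 7, (-3 + 3i), (-3 - 3i)}.
Expanding the product yields: p(z) = z^5 -8·z^4 -7·z^3 + 32·z^2 + 642·z -1260.
Note conjugate pairs combine to real quadratics: (z − (-3+3i))(z − (-3−3i)) = z² + 6z + 18.
The resulting polynomial has degree 5 and real coefficients as required.

p(z) = z^5 -8·z^4 -7·z^3 + 32·z^2 + 642·z -1260.


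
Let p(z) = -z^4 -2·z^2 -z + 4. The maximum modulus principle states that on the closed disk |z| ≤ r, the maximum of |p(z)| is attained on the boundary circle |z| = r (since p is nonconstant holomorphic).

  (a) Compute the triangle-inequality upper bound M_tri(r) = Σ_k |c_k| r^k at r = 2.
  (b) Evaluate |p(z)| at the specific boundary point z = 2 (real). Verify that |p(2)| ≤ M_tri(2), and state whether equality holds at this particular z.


Coefficients: c_0 = 4, c_1 = -1, c_2 = -2, c_3 = 0, c_4 = -1. Radius r = 2.
Part (a). Triangle bound: M_tri(r) = Σ_k |c_k| r^k
  = |4|·2^0 + |-1|·2^1 + |-2|·2^2 + |0|·2^3 + |-1|·2^4
  = 4 + 2 + 8 + 0 + 16 = 30.
This bounds M(r) := max_{|z|=r} |p(z)| from above; equality holds iff all terms c_k z^k can be made to align in phase at a single z on |z|=r.
Part (b). At z = 2 (real, on the circle |z| = r):
  p(2) = (4)·2^0 + (-1)·2^1 + (-2)·2^2 + (0)·2^3 + (-1)·2^4 = -22.
  |p(2)| = 22.
Check: |p(2)| = 22 ≤ 30 = M_tri(2). ✓ Equality does not hold at z = 2 (the coefficients have mixed signs, so the terms do not all align in phase there).

M_tri(2) = 30; |p(2)| = 22; equality at z=2: no.


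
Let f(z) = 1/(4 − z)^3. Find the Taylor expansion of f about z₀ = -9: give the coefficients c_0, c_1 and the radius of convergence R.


Let w = z − z₀, so z = z₀ + w.
Then 4 − z = 4 − (z₀ + w) = (4 − z₀) − w = 13 − w.
f(z) = 1/(13 − w)^3 = (1/(13)^3) · (1 − w/(13))^{−3}.
By the binomial series (1−u)^{−3} = Σ_{n≥0} C(n+2, 2) u^n for |u|<1, with u = w/(13):
  c_n = C(n+2, 2) / (13)^(n+3).
  c_0 = 1/(13)^3 = 1/2197.
  c_1 = 3/(13)^4 = 3/28561.
The series is valid for |w/d| < 1, i.e. |z − z₀| < |d|.
Radius of convergence: R = |4 − z₀| = |13| = 13 (distance from z₀ to the singularity z = 4).

c_0 = 1/2197, c_1 = 3/28561; R = 13.


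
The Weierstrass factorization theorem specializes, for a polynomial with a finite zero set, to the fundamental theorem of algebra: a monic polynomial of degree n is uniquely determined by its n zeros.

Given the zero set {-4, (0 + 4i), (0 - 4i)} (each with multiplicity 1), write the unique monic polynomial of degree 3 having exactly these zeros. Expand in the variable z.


The polynomial is p(z) = ∏_{α ∈ S} (z − α), where S = {-4, (0 + 4i), (0 - 4i)}.
Expanding the product yields: p(z) = z^3 + 4·z^2 + 16·z + 64.
Note conjugate pairs combine to real quadratics: (z − (0+4i))(z − (0−4i)) = z² + 16.
The resulting polynomial has degree 3 and real coefficients as required.

p(z) = z^3 + 4·z^2 + 16·z + 64.


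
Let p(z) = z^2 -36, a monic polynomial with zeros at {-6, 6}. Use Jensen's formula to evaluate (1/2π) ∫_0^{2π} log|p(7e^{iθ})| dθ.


Zeros: -6, 6; r = 7.
Inside |z| < r: -6, 6. Outside (|z| ≥ r): ∅.
p(0) = -36, so log|p(0)| = log(36) = 3.5835.
Apply Jensen: I(r) = log|p(0)| + Σ_k log(r/|z_k|), summed over zeros inside |z| < r.
  log(r/|z_k|) for z_k = -6: log(7/6) = 0.1542
  log(r/|z_k|) for z_k = 6: log(7/6) = 0.1542
Sum over inside zeros: 0.3083.
I(r) = log|p(0)| + (inside sum) = 3.5835 + 0.3083 = 3.8918.
Closed form (all zeros inside, monic): I(r) = n·log(r) = 2·log(7) = 3.8918. ✓

I(r) ≈ 3.8918.


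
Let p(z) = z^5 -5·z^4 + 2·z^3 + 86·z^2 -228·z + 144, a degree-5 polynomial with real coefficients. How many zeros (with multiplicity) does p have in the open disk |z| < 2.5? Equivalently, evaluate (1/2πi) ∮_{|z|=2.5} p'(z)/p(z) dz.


The zeros of p are: (3 + 3i), (3 - 3i), 1, -4, 2.
Their magnitudes are: 4.243, 4.243, 1, 4, 2.
Zeros with |z| < R = 2.5: 1, 2.
Count = 2.
By the argument principle, (1/2πi) ∮_{|z|=R} p'(z)/p(z) dz equals exactly this count.

Number of zeros inside |z| < 2.5: 2.


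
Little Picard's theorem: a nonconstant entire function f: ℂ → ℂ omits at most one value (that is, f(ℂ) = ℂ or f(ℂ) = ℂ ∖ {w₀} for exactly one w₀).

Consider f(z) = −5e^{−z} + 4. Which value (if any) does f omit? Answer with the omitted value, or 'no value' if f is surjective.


Little Picard bounds the complement of f(ℂ) to at most one point.
e^{−z} is never zero on ℂ, so -5·e^{−z} takes every value in ℂ ∖ {0}. Adding 4 shifts the range to ℂ ∖ {4}. Thus f omits exactly the value 4.

Omitted value: 4.


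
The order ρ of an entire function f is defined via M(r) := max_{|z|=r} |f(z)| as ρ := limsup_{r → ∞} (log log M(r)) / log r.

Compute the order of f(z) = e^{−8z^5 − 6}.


|e^{−8z^5 − 6}| = e^{Re(-8·z^5) + -6} ≤ e^{8|z|^5 + -6} = e^{8r^5 + -6} on |z| = r, so ρ ≤ 5. Choosing z on |z|=r so that -8·z^5 is real positive (always possible by picking arg z appropriately) gives |f(z)| = e^{8r^5 + -6}, matching the bound. The additive constant -6 does not affect log log M(r) ~ 5·log r. Hence ρ = 5.
Therefore ρ = 5.

Order ρ = 5.


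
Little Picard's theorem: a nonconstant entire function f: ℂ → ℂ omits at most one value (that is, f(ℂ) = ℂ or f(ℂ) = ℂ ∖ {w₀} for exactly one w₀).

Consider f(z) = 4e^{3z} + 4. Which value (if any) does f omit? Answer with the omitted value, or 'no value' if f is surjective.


Little Picard bounds the complement of f(ℂ) to at most one point.
e^{3z} is never zero on ℂ, so 4·e^{3z} takes every value in ℂ ∖ {0}. Adding 4 shifts the range to ℂ ∖ {4}. Thus f omits exactly the value 4.

Omitted value: 4.


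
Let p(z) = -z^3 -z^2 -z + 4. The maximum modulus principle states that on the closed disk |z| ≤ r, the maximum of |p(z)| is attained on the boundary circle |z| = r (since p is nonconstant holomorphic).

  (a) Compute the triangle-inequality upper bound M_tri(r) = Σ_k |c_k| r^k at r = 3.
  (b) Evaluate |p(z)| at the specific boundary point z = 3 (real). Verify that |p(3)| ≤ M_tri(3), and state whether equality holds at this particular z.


Coefficients: c_0 = 4, c_1 = -1, c_2 = -1, c_3 = -1. Radius r = 3.
Part (a). Triangle bound: M_tri(r) = Σ_k |c_k| r^k
  = |4|·3^0 + |-1|·3^1 + |-1|·3^2 + |-1|·3^3
  = 4 + 3 + 9 + 27 = 43.
This bounds M(r) := max_{|z|=r} |p(z)| from above; equality holds iff all terms c_k z^k can be made to align in phase at a single z on |z|=r.
Part (b). At z = 3 (real, on the circle |z| = r):
  p(3) = (4)·3^0 + (-1)·3^1 + (-1)·3^2 + (-1)·3^3 = -35.
  |p(3)| = 35.
Check: |p(3)| = 35 ≤ 43 = M_tri(3). ✓ Equality does not hold at z = 3 (the coefficients have mixed signs, so the terms do not all align in phase there).

M_tri(3) = 43; |p(3)| = 35; equality at z=3: no.


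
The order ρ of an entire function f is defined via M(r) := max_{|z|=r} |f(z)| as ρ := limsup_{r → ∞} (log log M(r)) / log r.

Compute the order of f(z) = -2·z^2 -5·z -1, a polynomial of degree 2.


|f(z)| ≤ Σ|c_k|·r^k = O(r^2) as r → ∞. Polynomial growth is O(e^{r^ε}) for every ε > 0 (since r^2/e^{r^ε} → 0), so ρ ≤ ε for all ε > 0, i.e. ρ = 0. Every nonconstant polynomial has order 0.
Therefore ρ = 0.

Order ρ = 0.


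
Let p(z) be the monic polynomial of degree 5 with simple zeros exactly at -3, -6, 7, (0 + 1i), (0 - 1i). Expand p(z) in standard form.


The polynomial is p(z) = ∏_{α ∈ S} (z − α), where S = {-3, -6, 7, (0 + 1i), (0 - 1i)}.
Expanding the product yields: p(z) = z^5 + 2·z^4 -44·z^3 -124·z^2 -45·z -126.
Note conjugate pairs combine to real quadratics: (z − (0+1i))(z − (0−1i)) = z² + 1.
The resulting polynomial has degree 5 and real coefficients as required.

p(z) = z^5 + 2·z^4 -44·z^3 -124·z^2 -45·z -126.
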